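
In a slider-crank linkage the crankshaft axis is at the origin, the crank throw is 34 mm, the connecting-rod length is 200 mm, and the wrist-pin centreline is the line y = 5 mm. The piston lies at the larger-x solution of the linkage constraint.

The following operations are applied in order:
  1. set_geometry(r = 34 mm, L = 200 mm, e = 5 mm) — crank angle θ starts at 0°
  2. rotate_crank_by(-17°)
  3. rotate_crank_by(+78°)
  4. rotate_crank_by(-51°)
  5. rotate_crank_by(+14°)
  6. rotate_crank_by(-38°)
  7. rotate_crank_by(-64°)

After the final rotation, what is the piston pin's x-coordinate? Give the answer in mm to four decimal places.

203.3759

set_geometry: r = 34 mm, L = 200 mm, e = 5 mm; θ ← 0°
rotate_crank_by(-17°): θ ← 0° -17° = -17°
rotate_crank_by(+78°): θ ← -17° +78° = 61°
rotate_crank_by(-51°): θ ← 61° -51° = 10°
rotate_crank_by(+14°): θ ← 10° +14° = 24°
rotate_crank_by(-38°): θ ← 24° -38° = -14°
rotate_crank_by(-64°): θ ← -14° -64° = -78°
crank pin P = (r cos θ, r sin θ) = (7.068997, -33.257018)
h = r sin θ − e = -33.257018 − 5 = -38.257018
x = r cos θ + √(L² − h²) = 7.068997 + √(40000.0 − 1463.5995) = 7.068997 + 196.306904 = 203.375901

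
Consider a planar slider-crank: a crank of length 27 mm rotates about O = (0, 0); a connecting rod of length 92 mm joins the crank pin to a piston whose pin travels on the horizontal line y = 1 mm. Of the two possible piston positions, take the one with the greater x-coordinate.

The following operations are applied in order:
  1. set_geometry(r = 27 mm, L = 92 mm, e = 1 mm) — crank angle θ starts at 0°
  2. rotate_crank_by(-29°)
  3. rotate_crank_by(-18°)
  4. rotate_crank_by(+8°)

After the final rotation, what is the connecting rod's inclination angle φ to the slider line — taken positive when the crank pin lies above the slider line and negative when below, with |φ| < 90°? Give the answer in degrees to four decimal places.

-11.2775

set_geometry: r = 27 mm, L = 92 mm, e = 1 mm; θ ← 0°
rotate_crank_by(-29°): θ ← 0° -29° = -29°
rotate_crank_by(-18°): θ ← -29° -18° = -47°
rotate_crank_by(+8°): θ ← -47° +8° = -39°
crank pin P = (r cos θ, r sin θ) = (20.982941, -16.991651)
h = r sin θ − e = -16.991651 − 1 = -17.991651
sin φ = h / L = -17.991651 / 92 = -0.19556142
φ = arcsin(-0.19556142) = -11.277522°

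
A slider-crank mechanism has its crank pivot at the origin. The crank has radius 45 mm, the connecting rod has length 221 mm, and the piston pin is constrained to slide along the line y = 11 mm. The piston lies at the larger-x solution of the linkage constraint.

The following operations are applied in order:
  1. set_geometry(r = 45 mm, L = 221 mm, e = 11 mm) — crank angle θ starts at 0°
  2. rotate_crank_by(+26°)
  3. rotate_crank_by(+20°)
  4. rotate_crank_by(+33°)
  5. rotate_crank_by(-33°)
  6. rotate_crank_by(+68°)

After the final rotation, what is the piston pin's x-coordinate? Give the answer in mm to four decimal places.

set_geometry: r = 45 mm, L = 221 mm, e = 11 mm; θ ← 0°
rotate_crank_by(+26°): θ ← 0° +26° = 26°
rotate_crank_by(+20°): θ ← 26° +20° = 46°
rotate_crank_by(+33°): θ ← 46° +33° = 79°
rotate_crank_by(-33°): θ ← 79° -33° = 46°
rotate_crank_by(+68°): θ ← 46° +68° = 114°
crank pin P = (r cos θ, r sin θ) = (-18.303149, 41.109546)
h = r sin θ − e = 41.109546 − 11 = 30.109546
x = r cos θ + √(L² − h²) = -18.303149 + √(48841.0 − 906.5847) = -18.303149 + 218.939296 = 200.636147

200.6361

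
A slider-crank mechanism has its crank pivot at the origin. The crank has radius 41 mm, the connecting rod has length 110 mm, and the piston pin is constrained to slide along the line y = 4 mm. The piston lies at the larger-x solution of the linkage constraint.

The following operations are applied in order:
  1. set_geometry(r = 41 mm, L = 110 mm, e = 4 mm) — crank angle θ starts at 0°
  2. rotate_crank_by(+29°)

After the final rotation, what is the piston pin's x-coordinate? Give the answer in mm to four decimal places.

144.7075

set_geometry: r = 41 mm, L = 110 mm, e = 4 mm; θ ← 0°
rotate_crank_by(+29°): θ ← 0° +29° = 29°
crank pin P = (r cos θ, r sin θ) = (35.859408, 19.877194)
h = r sin θ − e = 19.877194 − 4 = 15.877194
x = r cos θ + √(L² − h²) = 35.859408 + √(12100.0 − 252.0853) = 35.859408 + 108.848127 = 144.707535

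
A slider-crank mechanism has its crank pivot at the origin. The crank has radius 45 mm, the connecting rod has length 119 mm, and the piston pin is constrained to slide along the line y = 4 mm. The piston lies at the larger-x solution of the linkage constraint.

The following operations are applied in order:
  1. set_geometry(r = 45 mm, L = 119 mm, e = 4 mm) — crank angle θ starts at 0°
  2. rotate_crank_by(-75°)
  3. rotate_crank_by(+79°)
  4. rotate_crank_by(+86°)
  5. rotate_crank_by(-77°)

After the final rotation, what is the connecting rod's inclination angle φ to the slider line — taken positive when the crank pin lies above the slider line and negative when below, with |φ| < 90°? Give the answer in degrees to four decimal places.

set_geometry: r = 45 mm, L = 119 mm, e = 4 mm; θ ← 0°
rotate_crank_by(-75°): θ ← 0° -75° = -75°
rotate_crank_by(+79°): θ ← -75° +79° = 4°
rotate_crank_by(+86°): θ ← 4° +86° = 90°
rotate_crank_by(-77°): θ ← 90° -77° = 13°
crank pin P = (r cos θ, r sin θ) = (43.846653, 10.122797)
h = r sin θ − e = 10.122797 − 4 = 6.122797
sin φ = h / L = 6.122797 / 119 = 0.05145208
φ = arcsin(0.05145208) = 2.949289°

2.9493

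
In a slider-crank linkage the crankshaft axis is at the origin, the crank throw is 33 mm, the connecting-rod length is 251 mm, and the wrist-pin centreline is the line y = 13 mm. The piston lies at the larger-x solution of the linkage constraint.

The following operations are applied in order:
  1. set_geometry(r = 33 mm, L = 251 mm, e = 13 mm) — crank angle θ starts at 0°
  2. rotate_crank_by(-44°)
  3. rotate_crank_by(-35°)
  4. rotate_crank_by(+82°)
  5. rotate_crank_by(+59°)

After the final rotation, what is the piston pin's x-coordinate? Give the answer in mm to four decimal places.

set_geometry: r = 33 mm, L = 251 mm, e = 13 mm; θ ← 0°
rotate_crank_by(-44°): θ ← 0° -44° = -44°
rotate_crank_by(-35°): θ ← -44° -35° = -79°
rotate_crank_by(+82°): θ ← -79° +82° = 3°
rotate_crank_by(+59°): θ ← 3° +59° = 62°
crank pin P = (r cos θ, r sin θ) = (15.492562, 29.137271)
h = r sin θ − e = 29.137271 − 13 = 16.137271
x = r cos θ + √(L² − h²) = 15.492562 + √(63001.0 − 260.4115) = 15.492562 + 250.480715 = 265.973276

265.9733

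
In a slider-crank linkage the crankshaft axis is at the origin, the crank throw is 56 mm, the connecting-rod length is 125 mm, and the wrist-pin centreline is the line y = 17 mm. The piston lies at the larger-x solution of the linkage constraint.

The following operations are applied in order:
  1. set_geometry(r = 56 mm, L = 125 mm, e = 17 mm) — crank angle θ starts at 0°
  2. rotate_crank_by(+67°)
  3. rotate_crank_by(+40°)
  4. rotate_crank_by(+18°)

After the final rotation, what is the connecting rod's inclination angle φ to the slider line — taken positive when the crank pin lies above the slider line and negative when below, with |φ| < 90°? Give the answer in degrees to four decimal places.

set_geometry: r = 56 mm, L = 125 mm, e = 17 mm; θ ← 0°
rotate_crank_by(+67°): θ ← 0° +67° = 67°
rotate_crank_by(+40°): θ ← 67° +40° = 107°
rotate_crank_by(+18°): θ ← 107° +18° = 125°
crank pin P = (r cos θ, r sin θ) = (-32.120280, 45.872514)
h = r sin θ − e = 45.872514 − 17 = 28.872514
sin φ = h / L = 28.872514 / 125 = 0.23098012
φ = arcsin(0.23098012) = 13.354782°

13.3548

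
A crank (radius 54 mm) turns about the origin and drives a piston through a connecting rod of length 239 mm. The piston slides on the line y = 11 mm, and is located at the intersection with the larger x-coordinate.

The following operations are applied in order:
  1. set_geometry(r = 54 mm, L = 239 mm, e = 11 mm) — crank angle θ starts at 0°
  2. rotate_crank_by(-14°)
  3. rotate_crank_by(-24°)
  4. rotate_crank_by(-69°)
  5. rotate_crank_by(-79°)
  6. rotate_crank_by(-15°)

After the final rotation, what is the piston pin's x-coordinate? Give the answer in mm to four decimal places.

set_geometry: r = 54 mm, L = 239 mm, e = 11 mm; θ ← 0°
rotate_crank_by(-14°): θ ← 0° -14° = -14°
rotate_crank_by(-24°): θ ← -14° -24° = -38°
rotate_crank_by(-69°): θ ← -38° -69° = -107°
rotate_crank_by(-79°): θ ← -107° -79° = -186°
rotate_crank_by(-15°): θ ← -186° -15° = -201°
crank pin P = (r cos θ, r sin θ) = (-50.413343, 19.351869)
h = r sin θ − e = 19.351869 − 11 = 8.351869
x = r cos θ + √(L² − h²) = -50.413343 + √(57121.0 − 69.7537) = -50.413343 + 238.854027 = 188.440684

188.4407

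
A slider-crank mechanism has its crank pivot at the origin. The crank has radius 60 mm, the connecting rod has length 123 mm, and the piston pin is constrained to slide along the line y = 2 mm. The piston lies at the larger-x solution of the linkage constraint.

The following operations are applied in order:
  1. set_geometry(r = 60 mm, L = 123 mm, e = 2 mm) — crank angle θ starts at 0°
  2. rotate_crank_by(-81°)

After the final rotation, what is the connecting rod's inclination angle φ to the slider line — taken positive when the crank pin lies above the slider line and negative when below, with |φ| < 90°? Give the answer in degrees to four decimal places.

-29.8717

set_geometry: r = 60 mm, L = 123 mm, e = 2 mm; θ ← 0°
rotate_crank_by(-81°): θ ← 0° -81° = -81°
crank pin P = (r cos θ, r sin θ) = (9.386068, -59.261300)
h = r sin θ − e = -59.261300 − 2 = -61.261300
sin φ = h / L = -61.261300 / 123 = -0.49805935
φ = arcsin(-0.49805935) = -29.871691°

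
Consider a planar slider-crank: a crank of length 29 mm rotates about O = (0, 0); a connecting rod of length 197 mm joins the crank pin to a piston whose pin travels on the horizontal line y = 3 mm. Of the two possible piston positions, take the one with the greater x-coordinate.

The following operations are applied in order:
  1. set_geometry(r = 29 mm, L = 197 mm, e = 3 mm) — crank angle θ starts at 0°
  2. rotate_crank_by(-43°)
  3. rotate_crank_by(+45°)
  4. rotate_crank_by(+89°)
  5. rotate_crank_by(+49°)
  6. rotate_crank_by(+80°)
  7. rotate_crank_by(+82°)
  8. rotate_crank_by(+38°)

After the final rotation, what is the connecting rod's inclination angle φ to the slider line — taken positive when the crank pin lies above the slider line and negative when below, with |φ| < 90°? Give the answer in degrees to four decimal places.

set_geometry: r = 29 mm, L = 197 mm, e = 3 mm; θ ← 0°
rotate_crank_by(-43°): θ ← 0° -43° = -43°
rotate_crank_by(+45°): θ ← -43° +45° = 2°
rotate_crank_by(+89°): θ ← 2° +89° = 91°
rotate_crank_by(+49°): θ ← 91° +49° = 140°
rotate_crank_by(+80°): θ ← 140° +80° = 220°
rotate_crank_by(+82°): θ ← 220° +82° = 302°
rotate_crank_by(+38°): θ ← 302° +38° = 340°
crank pin P = (r cos θ, r sin θ) = (27.251086, -9.918584)
h = r sin θ − e = -9.918584 − 3 = -12.918584
sin φ = h / L = -12.918584 / 197 = -0.06557657
φ = arcsin(-0.06557657) = -3.759959°

-3.7600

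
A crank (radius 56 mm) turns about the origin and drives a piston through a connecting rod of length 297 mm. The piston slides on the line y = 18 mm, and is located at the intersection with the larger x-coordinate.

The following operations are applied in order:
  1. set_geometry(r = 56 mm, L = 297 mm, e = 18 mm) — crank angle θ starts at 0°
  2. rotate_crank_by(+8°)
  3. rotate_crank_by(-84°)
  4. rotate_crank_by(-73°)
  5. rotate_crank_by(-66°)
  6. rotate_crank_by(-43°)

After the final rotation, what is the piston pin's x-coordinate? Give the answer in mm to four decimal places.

set_geometry: r = 56 mm, L = 297 mm, e = 18 mm; θ ← 0°
rotate_crank_by(+8°): θ ← 0° +8° = 8°
rotate_crank_by(-84°): θ ← 8° -84° = -76°
rotate_crank_by(-73°): θ ← -76° -73° = -149°
rotate_crank_by(-66°): θ ← -149° -66° = -215°
rotate_crank_by(-43°): θ ← -215° -43° = -258°
crank pin P = (r cos θ, r sin θ) = (-11.643055, 54.776266)
h = r sin θ − e = 54.776266 − 18 = 36.776266
x = r cos θ + √(L² − h²) = -11.643055 + √(88209.0 − 1352.4937) = -11.643055 + 294.714279 = 283.071224

283.0712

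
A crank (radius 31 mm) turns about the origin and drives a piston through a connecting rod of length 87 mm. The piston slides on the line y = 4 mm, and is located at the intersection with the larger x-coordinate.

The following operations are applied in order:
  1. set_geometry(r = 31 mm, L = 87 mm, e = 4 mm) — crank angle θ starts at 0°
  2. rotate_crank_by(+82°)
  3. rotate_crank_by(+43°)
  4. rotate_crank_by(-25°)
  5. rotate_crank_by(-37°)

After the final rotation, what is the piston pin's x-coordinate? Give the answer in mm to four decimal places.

set_geometry: r = 31 mm, L = 87 mm, e = 4 mm; θ ← 0°
rotate_crank_by(+82°): θ ← 0° +82° = 82°
rotate_crank_by(+43°): θ ← 82° +43° = 125°
rotate_crank_by(-25°): θ ← 125° -25° = 100°
rotate_crank_by(-37°): θ ← 100° -37° = 63°
crank pin P = (r cos θ, r sin θ) = (14.073705, 27.621202)
h = r sin θ − e = 27.621202 − 4 = 23.621202
x = r cos θ + √(L² − h²) = 14.073705 + √(7569.0 − 557.9612) = 14.073705 + 83.731946 = 97.805652

97.8057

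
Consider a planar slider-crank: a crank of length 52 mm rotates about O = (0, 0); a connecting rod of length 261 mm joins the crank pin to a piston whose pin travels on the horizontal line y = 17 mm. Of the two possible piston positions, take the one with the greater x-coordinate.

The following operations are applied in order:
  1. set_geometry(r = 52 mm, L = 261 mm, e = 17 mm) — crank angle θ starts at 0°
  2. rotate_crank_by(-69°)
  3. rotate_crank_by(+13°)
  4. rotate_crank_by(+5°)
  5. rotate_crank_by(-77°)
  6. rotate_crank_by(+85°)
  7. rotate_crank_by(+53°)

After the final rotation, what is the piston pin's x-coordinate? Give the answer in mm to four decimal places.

set_geometry: r = 52 mm, L = 261 mm, e = 17 mm; θ ← 0°
rotate_crank_by(-69°): θ ← 0° -69° = -69°
rotate_crank_by(+13°): θ ← -69° +13° = -56°
rotate_crank_by(+5°): θ ← -56° +5° = -51°
rotate_crank_by(-77°): θ ← -51° -77° = -128°
rotate_crank_by(+85°): θ ← -128° +85° = -43°
rotate_crank_by(+53°): θ ← -43° +53° = 10°
crank pin P = (r cos θ, r sin θ) = (51.210003, 9.029705)
h = r sin θ − e = 9.029705 − 17 = -7.970295
x = r cos θ + √(L² − h²) = 51.210003 + √(68121.0 − 63.5256) = 51.210003 + 260.878275 = 312.088278

312.0883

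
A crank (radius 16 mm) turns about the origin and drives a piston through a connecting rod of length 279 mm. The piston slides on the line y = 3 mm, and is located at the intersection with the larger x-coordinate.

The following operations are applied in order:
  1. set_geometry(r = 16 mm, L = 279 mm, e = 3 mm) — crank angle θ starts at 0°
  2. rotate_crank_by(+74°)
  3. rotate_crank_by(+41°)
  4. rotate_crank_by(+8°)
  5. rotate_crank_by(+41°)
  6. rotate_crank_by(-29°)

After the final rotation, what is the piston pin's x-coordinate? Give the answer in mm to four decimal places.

267.5624

set_geometry: r = 16 mm, L = 279 mm, e = 3 mm; θ ← 0°
rotate_crank_by(+74°): θ ← 0° +74° = 74°
rotate_crank_by(+41°): θ ← 74° +41° = 115°
rotate_crank_by(+8°): θ ← 115° +8° = 123°
rotate_crank_by(+41°): θ ← 123° +41° = 164°
rotate_crank_by(-29°): θ ← 164° -29° = 135°
crank pin P = (r cos θ, r sin θ) = (-11.313708, 11.313708)
h = r sin θ − e = 11.313708 − 3 = 8.313708
x = r cos θ + √(L² − h²) = -11.313708 + √(77841.0 − 69.1177) = -11.313708 + 278.876106 = 267.562397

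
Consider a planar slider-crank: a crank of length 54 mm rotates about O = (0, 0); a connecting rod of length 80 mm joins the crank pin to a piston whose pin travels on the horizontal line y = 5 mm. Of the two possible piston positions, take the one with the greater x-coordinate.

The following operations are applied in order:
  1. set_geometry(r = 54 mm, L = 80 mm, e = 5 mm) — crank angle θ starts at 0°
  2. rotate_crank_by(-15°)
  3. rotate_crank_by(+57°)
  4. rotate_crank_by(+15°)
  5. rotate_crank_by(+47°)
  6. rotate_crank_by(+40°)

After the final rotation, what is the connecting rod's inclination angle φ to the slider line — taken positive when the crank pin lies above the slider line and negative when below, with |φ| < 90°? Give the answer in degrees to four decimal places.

set_geometry: r = 54 mm, L = 80 mm, e = 5 mm; θ ← 0°
rotate_crank_by(-15°): θ ← 0° -15° = -15°
rotate_crank_by(+57°): θ ← -15° +57° = 42°
rotate_crank_by(+15°): θ ← 42° +15° = 57°
rotate_crank_by(+47°): θ ← 57° +47° = 104°
rotate_crank_by(+40°): θ ← 104° +40° = 144°
crank pin P = (r cos θ, r sin θ) = (-43.686918, 31.740404)
h = r sin θ − e = 31.740404 − 5 = 26.740404
sin φ = h / L = 26.740404 / 80 = 0.33425505
φ = arcsin(0.33425505) = 19.527244°

19.5272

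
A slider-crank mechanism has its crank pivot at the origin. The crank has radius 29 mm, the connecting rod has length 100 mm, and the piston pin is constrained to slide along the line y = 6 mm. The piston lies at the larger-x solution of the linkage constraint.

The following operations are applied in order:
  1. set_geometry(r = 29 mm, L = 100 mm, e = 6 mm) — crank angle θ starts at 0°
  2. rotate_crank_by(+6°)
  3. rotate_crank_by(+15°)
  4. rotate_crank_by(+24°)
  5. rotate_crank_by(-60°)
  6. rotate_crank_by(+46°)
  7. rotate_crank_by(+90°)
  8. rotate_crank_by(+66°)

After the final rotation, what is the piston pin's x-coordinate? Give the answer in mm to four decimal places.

70.7606

set_geometry: r = 29 mm, L = 100 mm, e = 6 mm; θ ← 0°
rotate_crank_by(+6°): θ ← 0° +6° = 6°
rotate_crank_by(+15°): θ ← 6° +15° = 21°
rotate_crank_by(+24°): θ ← 21° +24° = 45°
rotate_crank_by(-60°): θ ← 45° -60° = -15°
rotate_crank_by(+46°): θ ← -15° +46° = 31°
rotate_crank_by(+90°): θ ← 31° +90° = 121°
rotate_crank_by(+66°): θ ← 121° +66° = 187°
crank pin P = (r cos θ, r sin θ) = (-28.783838, -3.534211)
h = r sin θ − e = -3.534211 − 6 = -9.534211
x = r cos θ + √(L² − h²) = -28.783838 + √(10000.0 − 90.9012) = -28.783838 + 99.544457 = 70.760618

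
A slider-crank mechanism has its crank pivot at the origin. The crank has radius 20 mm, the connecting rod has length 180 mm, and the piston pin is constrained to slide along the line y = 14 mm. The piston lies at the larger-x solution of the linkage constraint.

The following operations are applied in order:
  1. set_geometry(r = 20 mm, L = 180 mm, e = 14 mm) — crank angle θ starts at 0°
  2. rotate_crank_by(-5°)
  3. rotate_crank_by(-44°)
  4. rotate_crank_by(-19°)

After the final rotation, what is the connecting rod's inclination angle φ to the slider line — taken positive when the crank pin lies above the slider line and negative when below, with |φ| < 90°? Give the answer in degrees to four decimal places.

-10.4163

set_geometry: r = 20 mm, L = 180 mm, e = 14 mm; θ ← 0°
rotate_crank_by(-5°): θ ← 0° -5° = -5°
rotate_crank_by(-44°): θ ← -5° -44° = -49°
rotate_crank_by(-19°): θ ← -49° -19° = -68°
crank pin P = (r cos θ, r sin θ) = (7.492132, -18.543677)
h = r sin θ − e = -18.543677 − 14 = -32.543677
sin φ = h / L = -32.543677 / 180 = -0.18079821
φ = arcsin(-0.18079821) = -10.416256°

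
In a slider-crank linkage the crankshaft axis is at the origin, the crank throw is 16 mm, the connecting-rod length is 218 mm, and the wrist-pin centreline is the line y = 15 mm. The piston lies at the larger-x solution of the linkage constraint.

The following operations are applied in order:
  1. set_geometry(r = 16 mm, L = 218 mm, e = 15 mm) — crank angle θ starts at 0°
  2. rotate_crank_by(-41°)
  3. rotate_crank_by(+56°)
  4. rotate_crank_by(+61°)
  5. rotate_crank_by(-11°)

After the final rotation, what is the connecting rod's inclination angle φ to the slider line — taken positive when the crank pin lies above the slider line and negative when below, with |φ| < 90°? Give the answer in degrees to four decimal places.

set_geometry: r = 16 mm, L = 218 mm, e = 15 mm; θ ← 0°
rotate_crank_by(-41°): θ ← 0° -41° = -41°
rotate_crank_by(+56°): θ ← -41° +56° = 15°
rotate_crank_by(+61°): θ ← 15° +61° = 76°
rotate_crank_by(-11°): θ ← 76° -11° = 65°
crank pin P = (r cos θ, r sin θ) = (6.761892, 14.500925)
h = r sin θ − e = 14.500925 − 15 = -0.499075
sin φ = h / L = -0.499075 / 218 = -0.00228934
φ = arcsin(-0.00228934) = -0.131169°

-0.1312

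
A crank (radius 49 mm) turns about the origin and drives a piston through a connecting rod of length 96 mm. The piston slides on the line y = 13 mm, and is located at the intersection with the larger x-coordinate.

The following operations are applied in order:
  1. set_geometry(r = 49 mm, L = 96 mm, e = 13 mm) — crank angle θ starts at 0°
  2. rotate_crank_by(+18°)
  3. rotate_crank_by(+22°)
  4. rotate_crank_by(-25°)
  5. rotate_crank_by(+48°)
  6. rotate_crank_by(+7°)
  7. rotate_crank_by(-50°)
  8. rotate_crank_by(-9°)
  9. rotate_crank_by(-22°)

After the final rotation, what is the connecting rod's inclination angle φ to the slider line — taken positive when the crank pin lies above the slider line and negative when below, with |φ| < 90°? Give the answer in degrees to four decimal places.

-13.4625

set_geometry: r = 49 mm, L = 96 mm, e = 13 mm; θ ← 0°
rotate_crank_by(+18°): θ ← 0° +18° = 18°
rotate_crank_by(+22°): θ ← 18° +22° = 40°
rotate_crank_by(-25°): θ ← 40° -25° = 15°
rotate_crank_by(+48°): θ ← 15° +48° = 63°
rotate_crank_by(+7°): θ ← 63° +7° = 70°
rotate_crank_by(-50°): θ ← 70° -50° = 20°
rotate_crank_by(-9°): θ ← 20° -9° = 11°
rotate_crank_by(-22°): θ ← 11° -22° = -11°
crank pin P = (r cos θ, r sin θ) = (48.099732, -9.349641)
h = r sin θ − e = -9.349641 − 13 = -22.349641
sin φ = h / L = -22.349641 / 96 = -0.23280876
φ = arcsin(-0.23280876) = -13.462492°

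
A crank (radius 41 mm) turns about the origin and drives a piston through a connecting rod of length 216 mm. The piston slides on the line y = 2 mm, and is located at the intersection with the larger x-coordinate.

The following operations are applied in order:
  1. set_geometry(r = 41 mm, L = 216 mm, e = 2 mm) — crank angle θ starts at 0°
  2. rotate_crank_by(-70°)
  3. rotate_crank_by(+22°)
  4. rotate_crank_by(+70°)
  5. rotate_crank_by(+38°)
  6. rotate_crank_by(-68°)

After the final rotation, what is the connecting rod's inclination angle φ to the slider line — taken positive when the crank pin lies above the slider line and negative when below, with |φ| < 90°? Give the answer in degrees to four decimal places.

set_geometry: r = 41 mm, L = 216 mm, e = 2 mm; θ ← 0°
rotate_crank_by(-70°): θ ← 0° -70° = -70°
rotate_crank_by(+22°): θ ← -70° +22° = -48°
rotate_crank_by(+70°): θ ← -48° +70° = 22°
rotate_crank_by(+38°): θ ← 22° +38° = 60°
rotate_crank_by(-68°): θ ← 60° -68° = -8°
crank pin P = (r cos θ, r sin θ) = (40.600991, -5.706097)
h = r sin θ − e = -5.706097 − 2 = -7.706097
sin φ = h / L = -7.706097 / 216 = -0.03567638
φ = arcsin(-0.03567638) = -2.044540°

-2.0445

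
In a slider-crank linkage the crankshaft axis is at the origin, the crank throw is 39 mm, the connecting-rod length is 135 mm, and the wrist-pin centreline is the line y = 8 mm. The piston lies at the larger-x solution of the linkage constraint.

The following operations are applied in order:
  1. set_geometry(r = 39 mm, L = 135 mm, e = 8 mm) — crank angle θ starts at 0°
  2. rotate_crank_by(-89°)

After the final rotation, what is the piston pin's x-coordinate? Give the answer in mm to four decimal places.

set_geometry: r = 39 mm, L = 135 mm, e = 8 mm; θ ← 0°
rotate_crank_by(-89°): θ ← 0° -89° = -89°
crank pin P = (r cos θ, r sin θ) = (0.680644, -38.994060)
h = r sin θ − e = -38.994060 − 8 = -46.994060
x = r cos θ + √(L² − h²) = 0.680644 + √(18225.0 − 2208.4417) = 0.680644 + 126.556542 = 127.237186

127.2372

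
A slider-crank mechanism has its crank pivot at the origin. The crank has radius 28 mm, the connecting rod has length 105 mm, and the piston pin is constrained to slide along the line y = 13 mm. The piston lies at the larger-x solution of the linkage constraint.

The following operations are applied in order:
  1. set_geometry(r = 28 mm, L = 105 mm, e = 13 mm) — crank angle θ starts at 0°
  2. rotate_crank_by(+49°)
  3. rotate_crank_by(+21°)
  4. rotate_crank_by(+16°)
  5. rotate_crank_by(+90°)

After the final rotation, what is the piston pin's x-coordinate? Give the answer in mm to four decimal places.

76.4855

set_geometry: r = 28 mm, L = 105 mm, e = 13 mm; θ ← 0°
rotate_crank_by(+49°): θ ← 0° +49° = 49°
rotate_crank_by(+21°): θ ← 49° +21° = 70°
rotate_crank_by(+16°): θ ← 70° +16° = 86°
rotate_crank_by(+90°): θ ← 86° +90° = 176°
crank pin P = (r cos θ, r sin θ) = (-27.931793, 1.953181)
h = r sin θ − e = 1.953181 − 13 = -11.046819
x = r cos θ + √(L² − h²) = -27.931793 + √(11025.0 − 122.0322) = -27.931793 + 104.417277 = 76.485484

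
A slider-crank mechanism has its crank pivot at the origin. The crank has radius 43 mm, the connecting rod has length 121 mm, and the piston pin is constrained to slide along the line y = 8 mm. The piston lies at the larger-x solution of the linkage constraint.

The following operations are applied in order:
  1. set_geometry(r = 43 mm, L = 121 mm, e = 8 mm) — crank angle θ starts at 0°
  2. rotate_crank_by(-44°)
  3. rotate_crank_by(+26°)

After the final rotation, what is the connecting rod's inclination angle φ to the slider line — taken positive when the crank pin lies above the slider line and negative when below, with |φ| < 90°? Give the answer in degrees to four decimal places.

set_geometry: r = 43 mm, L = 121 mm, e = 8 mm; θ ← 0°
rotate_crank_by(-44°): θ ← 0° -44° = -44°
rotate_crank_by(+26°): θ ← -44° +26° = -18°
crank pin P = (r cos θ, r sin θ) = (40.895430, -13.287731)
h = r sin θ − e = -13.287731 − 8 = -21.287731
sin φ = h / L = -21.287731 / 121 = -0.17593166
φ = arcsin(-0.17593166) = -10.132879°

-10.1329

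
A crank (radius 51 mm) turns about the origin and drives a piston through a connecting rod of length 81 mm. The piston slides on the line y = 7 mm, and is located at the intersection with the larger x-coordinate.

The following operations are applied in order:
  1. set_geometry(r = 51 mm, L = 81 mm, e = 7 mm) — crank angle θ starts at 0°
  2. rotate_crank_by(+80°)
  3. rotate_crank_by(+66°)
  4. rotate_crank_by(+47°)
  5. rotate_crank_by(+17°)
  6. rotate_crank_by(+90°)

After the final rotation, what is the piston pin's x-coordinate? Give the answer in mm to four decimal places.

set_geometry: r = 51 mm, L = 81 mm, e = 7 mm; θ ← 0°
rotate_crank_by(+80°): θ ← 0° +80° = 80°
rotate_crank_by(+66°): θ ← 80° +66° = 146°
rotate_crank_by(+47°): θ ← 146° +47° = 193°
rotate_crank_by(+17°): θ ← 193° +17° = 210°
rotate_crank_by(+90°): θ ← 210° +90° = 300°
crank pin P = (r cos θ, r sin θ) = (25.500000, -44.167296)
h = r sin θ − e = -44.167296 − 7 = -51.167296
x = r cos θ + √(L² − h²) = 25.500000 + √(6561.0 − 2618.0921) = 25.500000 + 62.792578 = 88.292578

88.2926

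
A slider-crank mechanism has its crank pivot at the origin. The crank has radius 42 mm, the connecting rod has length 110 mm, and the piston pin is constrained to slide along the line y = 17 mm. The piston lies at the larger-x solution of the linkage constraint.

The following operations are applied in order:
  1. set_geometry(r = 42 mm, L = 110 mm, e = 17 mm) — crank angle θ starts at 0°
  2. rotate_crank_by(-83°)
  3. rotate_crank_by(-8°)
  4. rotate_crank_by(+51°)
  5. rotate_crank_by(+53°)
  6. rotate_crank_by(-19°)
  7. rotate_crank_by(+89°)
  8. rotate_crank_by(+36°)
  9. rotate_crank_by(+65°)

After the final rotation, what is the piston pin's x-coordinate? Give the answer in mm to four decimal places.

66.2818

set_geometry: r = 42 mm, L = 110 mm, e = 17 mm; θ ← 0°
rotate_crank_by(-83°): θ ← 0° -83° = -83°
rotate_crank_by(-8°): θ ← -83° -8° = -91°
rotate_crank_by(+51°): θ ← -91° +51° = -40°
rotate_crank_by(+53°): θ ← -40° +53° = 13°
rotate_crank_by(-19°): θ ← 13° -19° = -6°
rotate_crank_by(+89°): θ ← -6° +89° = 83°
rotate_crank_by(+36°): θ ← 83° +36° = 119°
rotate_crank_by(+65°): θ ← 119° +65° = 184°
crank pin P = (r cos θ, r sin θ) = (-41.897690, -2.929772)
h = r sin θ − e = -2.929772 − 17 = -19.929772
x = r cos θ + √(L² − h²) = -41.897690 + √(12100.0 − 397.1958) = -41.897690 + 108.179500 = 66.281810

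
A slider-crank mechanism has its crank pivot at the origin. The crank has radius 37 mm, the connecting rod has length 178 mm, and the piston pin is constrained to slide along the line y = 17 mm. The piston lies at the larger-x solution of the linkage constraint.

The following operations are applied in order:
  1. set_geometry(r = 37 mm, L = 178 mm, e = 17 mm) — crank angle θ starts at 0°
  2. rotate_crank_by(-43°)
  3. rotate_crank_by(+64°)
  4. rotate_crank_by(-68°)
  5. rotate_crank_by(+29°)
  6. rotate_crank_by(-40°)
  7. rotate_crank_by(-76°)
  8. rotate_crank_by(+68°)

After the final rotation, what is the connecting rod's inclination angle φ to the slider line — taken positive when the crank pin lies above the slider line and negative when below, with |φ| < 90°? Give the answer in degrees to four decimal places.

set_geometry: r = 37 mm, L = 178 mm, e = 17 mm; θ ← 0°
rotate_crank_by(-43°): θ ← 0° -43° = -43°
rotate_crank_by(+64°): θ ← -43° +64° = 21°
rotate_crank_by(-68°): θ ← 21° -68° = -47°
rotate_crank_by(+29°): θ ← -47° +29° = -18°
rotate_crank_by(-40°): θ ← -18° -40° = -58°
rotate_crank_by(-76°): θ ← -58° -76° = -134°
rotate_crank_by(+68°): θ ← -134° +68° = -66°
crank pin P = (r cos θ, r sin θ) = (15.049256, -33.801182)
h = r sin θ − e = -33.801182 − 17 = -50.801182
sin φ = h / L = -50.801182 / 178 = -0.28539990
φ = arcsin(-0.28539990) = -16.582754°

-16.5828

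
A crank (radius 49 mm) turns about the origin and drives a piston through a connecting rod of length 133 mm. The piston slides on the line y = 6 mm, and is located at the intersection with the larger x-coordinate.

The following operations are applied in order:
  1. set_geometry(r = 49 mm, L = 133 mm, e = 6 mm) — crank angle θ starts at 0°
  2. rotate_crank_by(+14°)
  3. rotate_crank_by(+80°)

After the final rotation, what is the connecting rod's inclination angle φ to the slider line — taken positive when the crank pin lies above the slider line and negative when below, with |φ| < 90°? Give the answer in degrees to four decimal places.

18.8088

set_geometry: r = 49 mm, L = 133 mm, e = 6 mm; θ ← 0°
rotate_crank_by(+14°): θ ← 0° +14° = 14°
rotate_crank_by(+80°): θ ← 14° +80° = 94°
crank pin P = (r cos θ, r sin θ) = (-3.418067, 48.880638)
h = r sin θ − e = 48.880638 − 6 = 42.880638
sin φ = h / L = 42.880638 / 133 = 0.32241082
φ = arcsin(0.32241082) = 18.808784°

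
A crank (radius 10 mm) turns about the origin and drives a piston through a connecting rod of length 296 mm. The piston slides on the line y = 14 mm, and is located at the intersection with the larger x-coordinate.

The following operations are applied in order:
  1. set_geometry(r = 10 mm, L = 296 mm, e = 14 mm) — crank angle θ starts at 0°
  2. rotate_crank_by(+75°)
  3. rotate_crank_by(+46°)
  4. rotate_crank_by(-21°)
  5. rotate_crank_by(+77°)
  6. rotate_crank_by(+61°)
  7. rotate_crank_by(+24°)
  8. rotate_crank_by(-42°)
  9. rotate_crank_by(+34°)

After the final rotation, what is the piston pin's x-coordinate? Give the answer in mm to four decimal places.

set_geometry: r = 10 mm, L = 296 mm, e = 14 mm; θ ← 0°
rotate_crank_by(+75°): θ ← 0° +75° = 75°
rotate_crank_by(+46°): θ ← 75° +46° = 121°
rotate_crank_by(-21°): θ ← 121° -21° = 100°
rotate_crank_by(+77°): θ ← 100° +77° = 177°
rotate_crank_by(+61°): θ ← 177° +61° = 238°
rotate_crank_by(+24°): θ ← 238° +24° = 262°
rotate_crank_by(-42°): θ ← 262° -42° = 220°
rotate_crank_by(+34°): θ ← 220° +34° = 254°
crank pin P = (r cos θ, r sin θ) = (-2.756374, -9.612617)
h = r sin θ − e = -9.612617 − 14 = -23.612617
x = r cos θ + √(L² − h²) = -2.756374 + √(87616.0 − 557.5557) = -2.756374 + 295.056680 = 292.300306

292.3003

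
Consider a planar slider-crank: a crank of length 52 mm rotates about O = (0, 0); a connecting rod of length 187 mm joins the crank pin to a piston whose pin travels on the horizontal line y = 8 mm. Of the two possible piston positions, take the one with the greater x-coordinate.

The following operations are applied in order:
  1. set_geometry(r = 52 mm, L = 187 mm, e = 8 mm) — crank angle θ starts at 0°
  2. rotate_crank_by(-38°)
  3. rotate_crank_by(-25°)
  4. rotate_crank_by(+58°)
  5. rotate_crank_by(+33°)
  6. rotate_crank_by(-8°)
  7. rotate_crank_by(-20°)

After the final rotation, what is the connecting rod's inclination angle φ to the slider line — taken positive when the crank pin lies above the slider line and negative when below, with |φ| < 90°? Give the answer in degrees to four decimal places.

set_geometry: r = 52 mm, L = 187 mm, e = 8 mm; θ ← 0°
rotate_crank_by(-38°): θ ← 0° -38° = -38°
rotate_crank_by(-25°): θ ← -38° -25° = -63°
rotate_crank_by(+58°): θ ← -63° +58° = -5°
rotate_crank_by(+33°): θ ← -5° +33° = 28°
rotate_crank_by(-8°): θ ← 28° -8° = 20°
rotate_crank_by(-20°): θ ← 20° -20° = 0°
crank pin P = (r cos θ, r sin θ) = (52.000000, 0.000000)
h = r sin θ − e = 0.000000 − 8 = -8.000000
sin φ = h / L = -8.000000 / 187 = -0.04278075
φ = arcsin(-0.04278075) = -2.451905°

-2.4519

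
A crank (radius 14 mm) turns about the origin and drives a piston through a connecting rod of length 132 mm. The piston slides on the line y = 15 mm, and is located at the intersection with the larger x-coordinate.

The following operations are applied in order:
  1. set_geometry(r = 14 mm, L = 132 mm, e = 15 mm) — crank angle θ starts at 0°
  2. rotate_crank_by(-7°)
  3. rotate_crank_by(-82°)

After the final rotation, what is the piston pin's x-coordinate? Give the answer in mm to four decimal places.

129.0198

set_geometry: r = 14 mm, L = 132 mm, e = 15 mm; θ ← 0°
rotate_crank_by(-7°): θ ← 0° -7° = -7°
rotate_crank_by(-82°): θ ← -7° -82° = -89°
crank pin P = (r cos θ, r sin θ) = (0.244334, -13.997868)
h = r sin θ − e = -13.997868 − 15 = -28.997868
x = r cos θ + √(L² − h²) = 0.244334 + √(17424.0 − 840.8763) = 0.244334 + 128.775478 = 129.019811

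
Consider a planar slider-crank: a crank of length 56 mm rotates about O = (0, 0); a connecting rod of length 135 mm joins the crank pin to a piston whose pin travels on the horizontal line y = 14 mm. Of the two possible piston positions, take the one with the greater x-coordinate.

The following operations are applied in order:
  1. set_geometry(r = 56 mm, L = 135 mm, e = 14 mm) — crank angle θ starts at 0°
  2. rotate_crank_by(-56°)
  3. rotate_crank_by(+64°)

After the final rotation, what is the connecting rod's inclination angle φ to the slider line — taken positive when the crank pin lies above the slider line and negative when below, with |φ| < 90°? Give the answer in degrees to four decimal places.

set_geometry: r = 56 mm, L = 135 mm, e = 14 mm; θ ← 0°
rotate_crank_by(-56°): θ ← 0° -56° = -56°
rotate_crank_by(+64°): θ ← -56° +64° = 8°
crank pin P = (r cos θ, r sin θ) = (55.455012, 7.793694)
h = r sin θ − e = 7.793694 − 14 = -6.206306
sin φ = h / L = -6.206306 / 135 = -0.04597264
φ = arcsin(-0.04597264) = -2.634967°

-2.6350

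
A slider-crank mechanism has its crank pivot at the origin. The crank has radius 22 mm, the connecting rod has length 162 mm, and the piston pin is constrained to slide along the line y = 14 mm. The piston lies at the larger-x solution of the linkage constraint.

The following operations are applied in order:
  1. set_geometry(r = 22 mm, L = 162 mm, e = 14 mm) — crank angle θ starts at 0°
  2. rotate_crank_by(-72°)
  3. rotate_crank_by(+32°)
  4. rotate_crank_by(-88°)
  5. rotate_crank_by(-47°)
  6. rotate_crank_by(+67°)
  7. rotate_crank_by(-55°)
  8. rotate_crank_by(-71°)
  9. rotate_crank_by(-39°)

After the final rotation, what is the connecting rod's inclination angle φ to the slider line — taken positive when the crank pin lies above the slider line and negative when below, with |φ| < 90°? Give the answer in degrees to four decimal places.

2.8199

set_geometry: r = 22 mm, L = 162 mm, e = 14 mm; θ ← 0°
rotate_crank_by(-72°): θ ← 0° -72° = -72°
rotate_crank_by(+32°): θ ← -72° +32° = -40°
rotate_crank_by(-88°): θ ← -40° -88° = -128°
rotate_crank_by(-47°): θ ← -128° -47° = -175°
rotate_crank_by(+67°): θ ← -175° +67° = -108°
rotate_crank_by(-55°): θ ← -108° -55° = -163°
rotate_crank_by(-71°): θ ← -163° -71° = -234°
rotate_crank_by(-39°): θ ← -234° -39° = -273°
crank pin P = (r cos θ, r sin θ) = (1.151391, 21.969850)
h = r sin θ − e = 21.969850 − 14 = 7.969850
sin φ = h / L = 7.969850 / 162 = 0.04919660
φ = arcsin(0.04919660) = 2.819896°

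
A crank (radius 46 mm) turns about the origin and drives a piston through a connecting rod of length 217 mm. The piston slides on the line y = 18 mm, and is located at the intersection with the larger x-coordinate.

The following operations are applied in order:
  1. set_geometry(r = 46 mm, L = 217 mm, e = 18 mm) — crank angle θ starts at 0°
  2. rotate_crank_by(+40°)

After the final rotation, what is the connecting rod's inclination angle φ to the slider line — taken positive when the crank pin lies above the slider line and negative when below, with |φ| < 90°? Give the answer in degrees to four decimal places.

set_geometry: r = 46 mm, L = 217 mm, e = 18 mm; θ ← 0°
rotate_crank_by(+40°): θ ← 0° +40° = 40°
crank pin P = (r cos θ, r sin θ) = (35.238044, 29.568230)
h = r sin θ − e = 29.568230 − 18 = 11.568230
sin φ = h / L = 11.568230 / 217 = 0.05330982
φ = arcsin(0.05330982) = 3.055876°

3.0559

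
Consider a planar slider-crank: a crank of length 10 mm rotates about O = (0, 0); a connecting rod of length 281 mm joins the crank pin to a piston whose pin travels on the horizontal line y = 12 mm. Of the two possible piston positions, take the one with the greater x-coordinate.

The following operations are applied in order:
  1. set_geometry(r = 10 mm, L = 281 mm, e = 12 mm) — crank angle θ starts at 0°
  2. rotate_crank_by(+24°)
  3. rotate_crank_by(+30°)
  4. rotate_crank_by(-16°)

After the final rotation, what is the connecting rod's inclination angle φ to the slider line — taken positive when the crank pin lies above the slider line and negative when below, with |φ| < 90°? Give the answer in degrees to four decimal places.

-1.1915

set_geometry: r = 10 mm, L = 281 mm, e = 12 mm; θ ← 0°
rotate_crank_by(+24°): θ ← 0° +24° = 24°
rotate_crank_by(+30°): θ ← 24° +30° = 54°
rotate_crank_by(-16°): θ ← 54° -16° = 38°
crank pin P = (r cos θ, r sin θ) = (7.880108, 6.156615)
h = r sin θ − e = 6.156615 − 12 = -5.843385
sin φ = h / L = -5.843385 / 281 = -0.02079497
φ = arcsin(-0.02079497) = -1.191550°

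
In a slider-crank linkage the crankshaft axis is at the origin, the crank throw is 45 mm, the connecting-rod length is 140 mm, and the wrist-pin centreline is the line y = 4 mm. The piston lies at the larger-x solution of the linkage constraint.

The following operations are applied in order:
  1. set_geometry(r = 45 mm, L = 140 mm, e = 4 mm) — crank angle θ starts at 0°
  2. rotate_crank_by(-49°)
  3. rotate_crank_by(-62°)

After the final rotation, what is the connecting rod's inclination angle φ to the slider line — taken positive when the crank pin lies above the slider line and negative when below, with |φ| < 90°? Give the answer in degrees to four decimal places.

set_geometry: r = 45 mm, L = 140 mm, e = 4 mm; θ ← 0°
rotate_crank_by(-49°): θ ← 0° -49° = -49°
rotate_crank_by(-62°): θ ← -49° -62° = -111°
crank pin P = (r cos θ, r sin θ) = (-16.126558, -42.011119)
h = r sin θ − e = -42.011119 − 4 = -46.011119
sin φ = h / L = -46.011119 / 140 = -0.32865085
φ = arcsin(-0.32865085) = -19.186908°

-19.1869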